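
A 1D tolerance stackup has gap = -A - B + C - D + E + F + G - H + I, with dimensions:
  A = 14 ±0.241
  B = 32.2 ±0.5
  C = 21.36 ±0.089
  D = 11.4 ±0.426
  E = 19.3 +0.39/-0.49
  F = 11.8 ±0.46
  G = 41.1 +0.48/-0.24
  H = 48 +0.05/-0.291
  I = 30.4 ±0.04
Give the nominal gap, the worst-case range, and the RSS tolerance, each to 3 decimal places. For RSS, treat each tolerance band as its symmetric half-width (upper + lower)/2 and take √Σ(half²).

Stack each dimension's contribution:
  -A: nom -14.000 → Σnom=-14.000; wc +0.241/-0.241 → slack +0.241/-0.241; half-tol=0.241, Σhalf²=0.058081
  -B: nom -32.200 → Σnom=-46.200; wc +0.500/-0.500 → slack +0.741/-0.741; half-tol=0.500, Σhalf²=0.308081
  +C: nom +21.360 → Σnom=-24.840; wc +0.089/-0.089 → slack +0.830/-0.830; half-tol=0.089, Σhalf²=0.316002
  -D: nom -11.400 → Σnom=-36.240; wc +0.426/-0.426 → slack +1.256/-1.256; half-tol=0.426, Σhalf²=0.497478
  +E: nom +19.300 → Σnom=-16.940; wc +0.390/-0.490 → slack +1.646/-1.746; half-tol=0.440, Σhalf²=0.691078
  +F: nom +11.800 → Σnom=-5.140; wc +0.460/-0.460 → slack +2.106/-2.206; half-tol=0.460, Σhalf²=0.902678
  +G: nom +41.100 → Σnom=35.960; wc +0.480/-0.240 → slack +2.586/-2.446; half-tol=0.360, Σhalf²=1.032278
  -H: nom -48.000 → Σnom=-12.040; wc +0.291/-0.050 → slack +2.877/-2.496; half-tol=0.170, Σhalf²=1.061348
  +I: nom +30.400 → Σnom=18.360; wc +0.040/-0.040 → slack +2.917/-2.536; half-tol=0.040, Σhalf²=1.062948
Nominal = 18.360. Worst-case = [18.360 - 2.536, 18.360 + 2.917] = [15.824, 21.277]. RSS = √1.062948 = 1.031.

nominal=18.360 wc=[15.824,21.277] rss=1.031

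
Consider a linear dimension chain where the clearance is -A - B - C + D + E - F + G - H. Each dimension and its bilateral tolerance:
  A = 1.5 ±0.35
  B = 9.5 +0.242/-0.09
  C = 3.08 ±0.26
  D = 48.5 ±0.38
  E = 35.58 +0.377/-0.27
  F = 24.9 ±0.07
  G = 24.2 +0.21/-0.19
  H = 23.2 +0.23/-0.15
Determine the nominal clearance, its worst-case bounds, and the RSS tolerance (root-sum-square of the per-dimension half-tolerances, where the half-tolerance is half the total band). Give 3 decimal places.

Stack each dimension's contribution:
  -A: nom -1.500 → Σnom=-1.500; wc +0.350/-0.350 → slack +0.350/-0.350; half-tol=0.350, Σhalf²=0.122500
  -B: nom -9.500 → Σnom=-11.000; wc +0.090/-0.242 → slack +0.440/-0.592; half-tol=0.166, Σhalf²=0.150056
  -C: nom -3.080 → Σnom=-14.080; wc +0.260/-0.260 → slack +0.700/-0.852; half-tol=0.260, Σhalf²=0.217656
  +D: nom +48.500 → Σnom=34.420; wc +0.380/-0.380 → slack +1.080/-1.232; half-tol=0.380, Σhalf²=0.362056
  +E: nom +35.580 → Σnom=70.000; wc +0.377/-0.270 → slack +1.457/-1.502; half-tol=0.324, Σhalf²=0.466708
  -F: nom -24.900 → Σnom=45.100; wc +0.070/-0.070 → slack +1.527/-1.572; half-tol=0.070, Σhalf²=0.471608
  +G: nom +24.200 → Σnom=69.300; wc +0.210/-0.190 → slack +1.737/-1.762; half-tol=0.200, Σhalf²=0.511608
  -H: nom -23.200 → Σnom=46.100; wc +0.150/-0.230 → slack +1.887/-1.992; half-tol=0.190, Σhalf²=0.547708
Nominal = 46.100. Worst-case = [46.100 - 1.992, 46.100 + 1.887] = [44.108, 47.987]. RSS = √0.547708 = 0.740.

nominal=46.100 wc=[44.108,47.987] rss=0.740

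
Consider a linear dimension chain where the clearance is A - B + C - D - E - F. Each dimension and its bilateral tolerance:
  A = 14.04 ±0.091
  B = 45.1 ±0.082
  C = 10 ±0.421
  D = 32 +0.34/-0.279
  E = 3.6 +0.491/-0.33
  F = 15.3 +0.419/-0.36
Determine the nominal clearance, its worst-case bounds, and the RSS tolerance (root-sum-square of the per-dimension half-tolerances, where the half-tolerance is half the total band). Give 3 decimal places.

Stack each dimension's contribution:
  +A: nom +14.040 → Σnom=14.040; wc +0.091/-0.091 → slack +0.091/-0.091; half-tol=0.091, Σhalf²=0.008281
  -B: nom -45.100 → Σnom=-31.060; wc +0.082/-0.082 → slack +0.173/-0.173; half-tol=0.082, Σhalf²=0.015005
  +C: nom +10.000 → Σnom=-21.060; wc +0.421/-0.421 → slack +0.594/-0.594; half-tol=0.421, Σhalf²=0.192246
  -D: nom -32.000 → Σnom=-53.060; wc +0.279/-0.340 → slack +0.873/-0.934; half-tol=0.309, Σhalf²=0.288036
  -E: nom -3.600 → Σnom=-56.660; wc +0.330/-0.491 → slack +1.203/-1.425; half-tol=0.410, Σhalf²=0.456546
  -F: nom -15.300 → Σnom=-71.960; wc +0.360/-0.419 → slack +1.563/-1.844; half-tol=0.389, Σhalf²=0.608257
Nominal = -71.960. Worst-case = [-71.960 - 1.844, -71.960 + 1.563] = [-73.804, -70.397]. RSS = √0.608257 = 0.780.

nominal=-71.960 wc=[-73.804,-70.397] rss=0.780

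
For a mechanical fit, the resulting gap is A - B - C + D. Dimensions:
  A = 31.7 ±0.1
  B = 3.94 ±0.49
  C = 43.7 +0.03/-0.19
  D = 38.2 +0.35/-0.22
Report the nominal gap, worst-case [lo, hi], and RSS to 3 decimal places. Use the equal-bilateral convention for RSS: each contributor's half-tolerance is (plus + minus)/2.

nominal=22.260 wc=[21.420,23.390] rss=0.586

Stack each dimension's contribution:
  +A: nom +31.700 → Σnom=31.700; wc +0.100/-0.100 → slack +0.100/-0.100; half-tol=0.100, Σhalf²=0.010000
  -B: nom -3.940 → Σnom=27.760; wc +0.490/-0.490 → slack +0.590/-0.590; half-tol=0.490, Σhalf²=0.250100
  -C: nom -43.700 → Σnom=-15.940; wc +0.190/-0.030 → slack +0.780/-0.620; half-tol=0.110, Σhalf²=0.262200
  +D: nom +38.200 → Σnom=22.260; wc +0.350/-0.220 → slack +1.130/-0.840; half-tol=0.285, Σhalf²=0.343425
Nominal = 22.260. Worst-case = [22.260 - 0.840, 22.260 + 1.130] = [21.420, 23.390]. RSS = √0.343425 = 0.586.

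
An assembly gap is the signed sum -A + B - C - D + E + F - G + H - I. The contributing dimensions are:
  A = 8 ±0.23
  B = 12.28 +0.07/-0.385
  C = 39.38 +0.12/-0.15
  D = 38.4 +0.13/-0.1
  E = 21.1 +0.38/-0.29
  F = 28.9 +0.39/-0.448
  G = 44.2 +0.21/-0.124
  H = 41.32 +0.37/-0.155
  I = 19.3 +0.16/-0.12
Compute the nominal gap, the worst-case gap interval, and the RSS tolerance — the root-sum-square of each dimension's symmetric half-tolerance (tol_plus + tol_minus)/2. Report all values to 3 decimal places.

Stack each dimension's contribution:
  -A: nom -8.000 → Σnom=-8.000; wc +0.230/-0.230 → slack +0.230/-0.230; half-tol=0.230, Σhalf²=0.052900
  +B: nom +12.280 → Σnom=4.280; wc +0.070/-0.385 → slack +0.300/-0.615; half-tol=0.228, Σhalf²=0.104656
  -C: nom -39.380 → Σnom=-35.100; wc +0.150/-0.120 → slack +0.450/-0.735; half-tol=0.135, Σhalf²=0.122881
  -D: nom -38.400 → Σnom=-73.500; wc +0.100/-0.130 → slack +0.550/-0.865; half-tol=0.115, Σhalf²=0.136106
  +E: nom +21.100 → Σnom=-52.400; wc +0.380/-0.290 → slack +0.930/-1.155; half-tol=0.335, Σhalf²=0.248331
  +F: nom +28.900 → Σnom=-23.500; wc +0.390/-0.448 → slack +1.320/-1.603; half-tol=0.419, Σhalf²=0.423892
  -G: nom -44.200 → Σnom=-67.700; wc +0.124/-0.210 → slack +1.444/-1.813; half-tol=0.167, Σhalf²=0.451781
  +H: nom +41.320 → Σnom=-26.380; wc +0.370/-0.155 → slack +1.814/-1.968; half-tol=0.263, Σhalf²=0.520687
  -I: nom -19.300 → Σnom=-45.680; wc +0.120/-0.160 → slack +1.934/-2.128; half-tol=0.140, Σhalf²=0.540287
Nominal = -45.680. Worst-case = [-45.680 - 2.128, -45.680 + 1.934] = [-47.808, -43.746]. RSS = √0.540287 = 0.735.

nominal=-45.680 wc=[-47.808,-43.746] rss=0.735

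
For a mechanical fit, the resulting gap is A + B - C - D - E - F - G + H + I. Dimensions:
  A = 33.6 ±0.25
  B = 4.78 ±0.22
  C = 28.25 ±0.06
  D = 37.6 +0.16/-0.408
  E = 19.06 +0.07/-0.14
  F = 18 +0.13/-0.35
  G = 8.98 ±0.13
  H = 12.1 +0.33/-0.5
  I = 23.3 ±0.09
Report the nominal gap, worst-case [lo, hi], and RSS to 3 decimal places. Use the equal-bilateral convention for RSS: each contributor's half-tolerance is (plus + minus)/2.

Stack each dimension's contribution:
  +A: nom +33.600 → Σnom=33.600; wc +0.250/-0.250 → slack +0.250/-0.250; half-tol=0.250, Σhalf²=0.062500
  +B: nom +4.780 → Σnom=38.380; wc +0.220/-0.220 → slack +0.470/-0.470; half-tol=0.220, Σhalf²=0.110900
  -C: nom -28.250 → Σnom=10.130; wc +0.060/-0.060 → slack +0.530/-0.530; half-tol=0.060, Σhalf²=0.114500
  -D: nom -37.600 → Σnom=-27.470; wc +0.408/-0.160 → slack +0.938/-0.690; half-tol=0.284, Σhalf²=0.195156
  -E: nom -19.060 → Σnom=-46.530; wc +0.140/-0.070 → slack +1.078/-0.760; half-tol=0.105, Σhalf²=0.206181
  -F: nom -18.000 → Σnom=-64.530; wc +0.350/-0.130 → slack +1.428/-0.890; half-tol=0.240, Σhalf²=0.263781
  -G: nom -8.980 → Σnom=-73.510; wc +0.130/-0.130 → slack +1.558/-1.020; half-tol=0.130, Σhalf²=0.280681
  +H: nom +12.100 → Σnom=-61.410; wc +0.330/-0.500 → slack +1.888/-1.520; half-tol=0.415, Σhalf²=0.452906
  +I: nom +23.300 → Σnom=-38.110; wc +0.090/-0.090 → slack +1.978/-1.610; half-tol=0.090, Σhalf²=0.461006
Nominal = -38.110. Worst-case = [-38.110 - 1.610, -38.110 + 1.978] = [-39.720, -36.132]. RSS = √0.461006 = 0.679.

nominal=-38.110 wc=[-39.720,-36.132] rss=0.679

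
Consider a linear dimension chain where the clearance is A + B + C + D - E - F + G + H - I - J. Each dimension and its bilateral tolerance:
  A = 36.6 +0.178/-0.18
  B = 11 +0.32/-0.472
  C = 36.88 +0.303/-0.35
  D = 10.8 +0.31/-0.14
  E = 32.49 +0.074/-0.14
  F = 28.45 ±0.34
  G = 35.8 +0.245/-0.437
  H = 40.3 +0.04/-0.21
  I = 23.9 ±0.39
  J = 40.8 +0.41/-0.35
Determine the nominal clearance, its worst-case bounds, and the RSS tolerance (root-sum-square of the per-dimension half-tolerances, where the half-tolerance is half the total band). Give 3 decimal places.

nominal=45.740 wc=[42.737,48.356] rss=0.949

Stack each dimension's contribution:
  +A: nom +36.600 → Σnom=36.600; wc +0.178/-0.180 → slack +0.178/-0.180; half-tol=0.179, Σhalf²=0.032041
  +B: nom +11.000 → Σnom=47.600; wc +0.320/-0.472 → slack +0.498/-0.652; half-tol=0.396, Σhalf²=0.188857
  +C: nom +36.880 → Σnom=84.480; wc +0.303/-0.350 → slack +0.801/-1.002; half-tol=0.327, Σhalf²=0.295459
  +D: nom +10.800 → Σnom=95.280; wc +0.310/-0.140 → slack +1.111/-1.142; half-tol=0.225, Σhalf²=0.346084
  -E: nom -32.490 → Σnom=62.790; wc +0.140/-0.074 → slack +1.251/-1.216; half-tol=0.107, Σhalf²=0.357533
  -F: nom -28.450 → Σnom=34.340; wc +0.340/-0.340 → slack +1.591/-1.556; half-tol=0.340, Σhalf²=0.473133
  +G: nom +35.800 → Σnom=70.140; wc +0.245/-0.437 → slack +1.836/-1.993; half-tol=0.341, Σhalf²=0.589414
  +H: nom +40.300 → Σnom=110.440; wc +0.040/-0.210 → slack +1.876/-2.203; half-tol=0.125, Σhalf²=0.605039
  -I: nom -23.900 → Σnom=86.540; wc +0.390/-0.390 → slack +2.266/-2.593; half-tol=0.390, Σhalf²=0.757139
  -J: nom -40.800 → Σnom=45.740; wc +0.350/-0.410 → slack +2.616/-3.003; half-tol=0.380, Σhalf²=0.901539
Nominal = 45.740. Worst-case = [45.740 - 3.003, 45.740 + 2.616] = [42.737, 48.356]. RSS = √0.901539 = 0.949.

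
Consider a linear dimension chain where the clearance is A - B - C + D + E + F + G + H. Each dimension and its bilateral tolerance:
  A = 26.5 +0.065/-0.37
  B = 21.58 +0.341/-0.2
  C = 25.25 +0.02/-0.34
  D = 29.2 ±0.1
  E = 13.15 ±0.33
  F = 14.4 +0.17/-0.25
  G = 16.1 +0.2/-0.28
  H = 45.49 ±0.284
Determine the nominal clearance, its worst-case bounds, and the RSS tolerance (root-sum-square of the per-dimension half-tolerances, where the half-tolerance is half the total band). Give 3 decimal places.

nominal=98.010 wc=[96.035,99.699] rss=0.674

Stack each dimension's contribution:
  +A: nom +26.500 → Σnom=26.500; wc +0.065/-0.370 → slack +0.065/-0.370; half-tol=0.217, Σhalf²=0.047306
  -B: nom -21.580 → Σnom=4.920; wc +0.200/-0.341 → slack +0.265/-0.711; half-tol=0.271, Σhalf²=0.120477
  -C: nom -25.250 → Σnom=-20.330; wc +0.340/-0.020 → slack +0.605/-0.731; half-tol=0.180, Σhalf²=0.152877
  +D: nom +29.200 → Σnom=8.870; wc +0.100/-0.100 → slack +0.705/-0.831; half-tol=0.100, Σhalf²=0.162877
  +E: nom +13.150 → Σnom=22.020; wc +0.330/-0.330 → slack +1.035/-1.161; half-tol=0.330, Σhalf²=0.271777
  +F: nom +14.400 → Σnom=36.420; wc +0.170/-0.250 → slack +1.205/-1.411; half-tol=0.210, Σhalf²=0.315877
  +G: nom +16.100 → Σnom=52.520; wc +0.200/-0.280 → slack +1.405/-1.691; half-tol=0.240, Σhalf²=0.373477
  +H: nom +45.490 → Σnom=98.010; wc +0.284/-0.284 → slack +1.689/-1.975; half-tol=0.284, Σhalf²=0.454133
Nominal = 98.010. Worst-case = [98.010 - 1.975, 98.010 + 1.689] = [96.035, 99.699]. RSS = √0.454133 = 0.674.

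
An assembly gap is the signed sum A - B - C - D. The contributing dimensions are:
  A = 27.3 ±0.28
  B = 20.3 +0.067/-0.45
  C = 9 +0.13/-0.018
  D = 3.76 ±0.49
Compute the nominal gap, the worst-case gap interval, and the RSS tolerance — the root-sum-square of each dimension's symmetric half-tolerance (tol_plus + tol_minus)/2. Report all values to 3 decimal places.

Stack each dimension's contribution:
  +A: nom +27.300 → Σnom=27.300; wc +0.280/-0.280 → slack +0.280/-0.280; half-tol=0.280, Σhalf²=0.078400
  -B: nom -20.300 → Σnom=7.000; wc +0.450/-0.067 → slack +0.730/-0.347; half-tol=0.259, Σhalf²=0.145222
  -C: nom -9.000 → Σnom=-2.000; wc +0.018/-0.130 → slack +0.748/-0.477; half-tol=0.074, Σhalf²=0.150698
  -D: nom -3.760 → Σnom=-5.760; wc +0.490/-0.490 → slack +1.238/-0.967; half-tol=0.490, Σhalf²=0.390798
Nominal = -5.760. Worst-case = [-5.760 - 0.967, -5.760 + 1.238] = [-6.727, -4.522]. RSS = √0.390798 = 0.625.

nominal=-5.760 wc=[-6.727,-4.522] rss=0.625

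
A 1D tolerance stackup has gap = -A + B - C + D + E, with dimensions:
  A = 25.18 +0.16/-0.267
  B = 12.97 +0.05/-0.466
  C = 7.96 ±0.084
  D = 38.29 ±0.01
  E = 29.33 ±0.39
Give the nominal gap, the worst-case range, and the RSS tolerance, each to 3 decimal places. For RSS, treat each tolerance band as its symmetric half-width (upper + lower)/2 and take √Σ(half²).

nominal=47.450 wc=[46.340,48.251] rss=0.521

Stack each dimension's contribution:
  -A: nom -25.180 → Σnom=-25.180; wc +0.267/-0.160 → slack +0.267/-0.160; half-tol=0.214, Σhalf²=0.045582
  +B: nom +12.970 → Σnom=-12.210; wc +0.050/-0.466 → slack +0.317/-0.626; half-tol=0.258, Σhalf²=0.112146
  -C: nom -7.960 → Σnom=-20.170; wc +0.084/-0.084 → slack +0.401/-0.710; half-tol=0.084, Σhalf²=0.119202
  +D: nom +38.290 → Σnom=18.120; wc +0.010/-0.010 → slack +0.411/-0.720; half-tol=0.010, Σhalf²=0.119302
  +E: nom +29.330 → Σnom=47.450; wc +0.390/-0.390 → slack +0.801/-1.110; half-tol=0.390, Σhalf²=0.271402
Nominal = 47.450. Worst-case = [47.450 - 1.110, 47.450 + 0.801] = [46.340, 48.251]. RSS = √0.271402 = 0.521.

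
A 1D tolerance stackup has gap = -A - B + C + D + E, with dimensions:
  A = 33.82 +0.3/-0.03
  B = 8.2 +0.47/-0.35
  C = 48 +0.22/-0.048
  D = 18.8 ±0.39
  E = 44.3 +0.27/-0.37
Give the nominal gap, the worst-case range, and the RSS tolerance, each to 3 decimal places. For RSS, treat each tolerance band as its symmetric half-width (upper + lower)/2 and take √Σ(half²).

nominal=69.080 wc=[67.502,70.340] rss=0.684

Stack each dimension's contribution:
  -A: nom -33.820 → Σnom=-33.820; wc +0.030/-0.300 → slack +0.030/-0.300; half-tol=0.165, Σhalf²=0.027225
  -B: nom -8.200 → Σnom=-42.020; wc +0.350/-0.470 → slack +0.380/-0.770; half-tol=0.410, Σhalf²=0.195325
  +C: nom +48.000 → Σnom=5.980; wc +0.220/-0.048 → slack +0.600/-0.818; half-tol=0.134, Σhalf²=0.213281
  +D: nom +18.800 → Σnom=24.780; wc +0.390/-0.390 → slack +0.990/-1.208; half-tol=0.390, Σhalf²=0.365381
  +E: nom +44.300 → Σnom=69.080; wc +0.270/-0.370 → slack +1.260/-1.578; half-tol=0.320, Σhalf²=0.467781
Nominal = 69.080. Worst-case = [69.080 - 1.578, 69.080 + 1.260] = [67.502, 70.340]. RSS = √0.467781 = 0.684.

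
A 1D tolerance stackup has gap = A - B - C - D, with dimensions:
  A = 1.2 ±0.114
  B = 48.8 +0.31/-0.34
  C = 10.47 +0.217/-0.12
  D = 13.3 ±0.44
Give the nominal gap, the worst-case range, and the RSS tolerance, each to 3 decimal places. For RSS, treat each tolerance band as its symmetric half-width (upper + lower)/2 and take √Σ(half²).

Stack each dimension's contribution:
  +A: nom +1.200 → Σnom=1.200; wc +0.114/-0.114 → slack +0.114/-0.114; half-tol=0.114, Σhalf²=0.012996
  -B: nom -48.800 → Σnom=-47.600; wc +0.340/-0.310 → slack +0.454/-0.424; half-tol=0.325, Σhalf²=0.118621
  -C: nom -10.470 → Σnom=-58.070; wc +0.120/-0.217 → slack +0.574/-0.641; half-tol=0.168, Σhalf²=0.147013
  -D: nom -13.300 → Σnom=-71.370; wc +0.440/-0.440 → slack +1.014/-1.081; half-tol=0.440, Σhalf²=0.340613
Nominal = -71.370. Worst-case = [-71.370 - 1.081, -71.370 + 1.014] = [-72.451, -70.356]. RSS = √0.340613 = 0.584.

nominal=-71.370 wc=[-72.451,-70.356] rss=0.584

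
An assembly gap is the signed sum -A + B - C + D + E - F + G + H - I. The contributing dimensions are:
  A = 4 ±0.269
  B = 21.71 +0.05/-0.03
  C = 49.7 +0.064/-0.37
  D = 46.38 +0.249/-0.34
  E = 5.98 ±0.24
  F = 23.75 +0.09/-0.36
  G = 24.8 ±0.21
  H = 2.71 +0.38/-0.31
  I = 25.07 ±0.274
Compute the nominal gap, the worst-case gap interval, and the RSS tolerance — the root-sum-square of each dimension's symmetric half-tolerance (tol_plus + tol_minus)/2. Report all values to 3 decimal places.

nominal=-0.940 wc=[-2.767,1.462] rss=0.744

Stack each dimension's contribution:
  -A: nom -4.000 → Σnom=-4.000; wc +0.269/-0.269 → slack +0.269/-0.269; half-tol=0.269, Σhalf²=0.072361
  +B: nom +21.710 → Σnom=17.710; wc +0.050/-0.030 → slack +0.319/-0.299; half-tol=0.040, Σhalf²=0.073961
  -C: nom -49.700 → Σnom=-31.990; wc +0.370/-0.064 → slack +0.689/-0.363; half-tol=0.217, Σhalf²=0.121050
  +D: nom +46.380 → Σnom=14.390; wc +0.249/-0.340 → slack +0.938/-0.703; half-tol=0.294, Σhalf²=0.207780
  +E: nom +5.980 → Σnom=20.370; wc +0.240/-0.240 → slack +1.178/-0.943; half-tol=0.240, Σhalf²=0.265380
  -F: nom -23.750 → Σnom=-3.380; wc +0.360/-0.090 → slack +1.538/-1.033; half-tol=0.225, Σhalf²=0.316005
  +G: nom +24.800 → Σnom=21.420; wc +0.210/-0.210 → slack +1.748/-1.243; half-tol=0.210, Σhalf²=0.360105
  +H: nom +2.710 → Σnom=24.130; wc +0.380/-0.310 → slack +2.128/-1.553; half-tol=0.345, Σhalf²=0.479130
  -I: nom -25.070 → Σnom=-0.940; wc +0.274/-0.274 → slack +2.402/-1.827; half-tol=0.274, Σhalf²=0.554206
Nominal = -0.940. Worst-case = [-0.940 - 1.827, -0.940 + 2.402] = [-2.767, 1.462]. RSS = √0.554206 = 0.744.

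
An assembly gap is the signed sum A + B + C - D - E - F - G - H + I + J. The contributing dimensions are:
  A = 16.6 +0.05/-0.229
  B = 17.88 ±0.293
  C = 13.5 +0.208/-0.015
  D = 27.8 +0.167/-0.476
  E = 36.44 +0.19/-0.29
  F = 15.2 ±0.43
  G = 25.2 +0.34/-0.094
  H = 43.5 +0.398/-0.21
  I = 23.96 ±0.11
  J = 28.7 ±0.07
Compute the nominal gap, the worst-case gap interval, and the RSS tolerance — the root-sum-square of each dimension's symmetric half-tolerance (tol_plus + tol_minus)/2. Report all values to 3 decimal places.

nominal=-47.500 wc=[-49.742,-45.269] rss=0.787

Stack each dimension's contribution:
  +A: nom +16.600 → Σnom=16.600; wc +0.050/-0.229 → slack +0.050/-0.229; half-tol=0.140, Σhalf²=0.019460
  +B: nom +17.880 → Σnom=34.480; wc +0.293/-0.293 → slack +0.343/-0.522; half-tol=0.293, Σhalf²=0.105309
  +C: nom +13.500 → Σnom=47.980; wc +0.208/-0.015 → slack +0.551/-0.537; half-tol=0.111, Σhalf²=0.117741
  -D: nom -27.800 → Σnom=20.180; wc +0.476/-0.167 → slack +1.027/-0.704; half-tol=0.322, Σhalf²=0.221104
  -E: nom -36.440 → Σnom=-16.260; wc +0.290/-0.190 → slack +1.317/-0.894; half-tol=0.240, Σhalf²=0.278704
  -F: nom -15.200 → Σnom=-31.460; wc +0.430/-0.430 → slack +1.747/-1.324; half-tol=0.430, Σhalf²=0.463604
  -G: nom -25.200 → Σnom=-56.660; wc +0.094/-0.340 → slack +1.841/-1.664; half-tol=0.217, Σhalf²=0.510693
  -H: nom -43.500 → Σnom=-100.160; wc +0.210/-0.398 → slack +2.051/-2.062; half-tol=0.304, Σhalf²=0.603109
  +I: nom +23.960 → Σnom=-76.200; wc +0.110/-0.110 → slack +2.161/-2.172; half-tol=0.110, Σhalf²=0.615209
  +J: nom +28.700 → Σnom=-47.500; wc +0.070/-0.070 → slack +2.231/-2.242; half-tol=0.070, Σhalf²=0.620109
Nominal = -47.500. Worst-case = [-47.500 - 2.242, -47.500 + 2.231] = [-49.742, -45.269]. RSS = √0.620109 = 0.787.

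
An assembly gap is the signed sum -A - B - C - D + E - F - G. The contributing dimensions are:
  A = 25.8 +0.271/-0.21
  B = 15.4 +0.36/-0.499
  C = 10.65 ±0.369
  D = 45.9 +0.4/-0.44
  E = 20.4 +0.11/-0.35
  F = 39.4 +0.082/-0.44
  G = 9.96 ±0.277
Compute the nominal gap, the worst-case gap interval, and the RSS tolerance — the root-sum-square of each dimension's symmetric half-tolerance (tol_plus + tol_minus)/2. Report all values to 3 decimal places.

nominal=-126.710 wc=[-128.819,-124.365] rss=0.868

Stack each dimension's contribution:
  -A: nom -25.800 → Σnom=-25.800; wc +0.210/-0.271 → slack +0.210/-0.271; half-tol=0.240, Σhalf²=0.057840
  -B: nom -15.400 → Σnom=-41.200; wc +0.499/-0.360 → slack +0.709/-0.631; half-tol=0.429, Σhalf²=0.242310
  -C: nom -10.650 → Σnom=-51.850; wc +0.369/-0.369 → slack +1.078/-1.000; half-tol=0.369, Σhalf²=0.378471
  -D: nom -45.900 → Σnom=-97.750; wc +0.440/-0.400 → slack +1.518/-1.400; half-tol=0.420, Σhalf²=0.554871
  +E: nom +20.400 → Σnom=-77.350; wc +0.110/-0.350 → slack +1.628/-1.750; half-tol=0.230, Σhalf²=0.607771
  -F: nom -39.400 → Σnom=-116.750; wc +0.440/-0.082 → slack +2.068/-1.832; half-tol=0.261, Σhalf²=0.675892
  -G: nom -9.960 → Σnom=-126.710; wc +0.277/-0.277 → slack +2.345/-2.109; half-tol=0.277, Σhalf²=0.752621
Nominal = -126.710. Worst-case = [-126.710 - 2.109, -126.710 + 2.345] = [-128.819, -124.365]. RSS = √0.752621 = 0.868.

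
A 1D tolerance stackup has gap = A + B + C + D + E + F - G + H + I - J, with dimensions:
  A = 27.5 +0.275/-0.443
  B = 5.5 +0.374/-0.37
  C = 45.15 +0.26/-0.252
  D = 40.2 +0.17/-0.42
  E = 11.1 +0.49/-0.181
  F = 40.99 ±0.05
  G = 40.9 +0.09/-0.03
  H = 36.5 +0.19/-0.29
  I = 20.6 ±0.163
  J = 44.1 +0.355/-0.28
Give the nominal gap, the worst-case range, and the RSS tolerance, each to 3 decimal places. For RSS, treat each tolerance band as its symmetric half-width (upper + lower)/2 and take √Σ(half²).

nominal=142.540 wc=[139.926,144.822] rss=0.851

Stack each dimension's contribution:
  +A: nom +27.500 → Σnom=27.500; wc +0.275/-0.443 → slack +0.275/-0.443; half-tol=0.359, Σhalf²=0.128881
  +B: nom +5.500 → Σnom=33.000; wc +0.374/-0.370 → slack +0.649/-0.813; half-tol=0.372, Σhalf²=0.267265
  +C: nom +45.150 → Σnom=78.150; wc +0.260/-0.252 → slack +0.909/-1.065; half-tol=0.256, Σhalf²=0.332801
  +D: nom +40.200 → Σnom=118.350; wc +0.170/-0.420 → slack +1.079/-1.485; half-tol=0.295, Σhalf²=0.419826
  +E: nom +11.100 → Σnom=129.450; wc +0.490/-0.181 → slack +1.569/-1.666; half-tol=0.336, Σhalf²=0.532386
  +F: nom +40.990 → Σnom=170.440; wc +0.050/-0.050 → slack +1.619/-1.716; half-tol=0.050, Σhalf²=0.534886
  -G: nom -40.900 → Σnom=129.540; wc +0.030/-0.090 → slack +1.649/-1.806; half-tol=0.060, Σhalf²=0.538486
  +H: nom +36.500 → Σnom=166.040; wc +0.190/-0.290 → slack +1.839/-2.096; half-tol=0.240, Σhalf²=0.596086
  +I: nom +20.600 → Σnom=186.640; wc +0.163/-0.163 → slack +2.002/-2.259; half-tol=0.163, Σhalf²=0.622655
  -J: nom -44.100 → Σnom=142.540; wc +0.280/-0.355 → slack +2.282/-2.614; half-tol=0.318, Σhalf²=0.723461
Nominal = 142.540. Worst-case = [142.540 - 2.614, 142.540 + 2.282] = [139.926, 144.822]. RSS = √0.723461 = 0.851.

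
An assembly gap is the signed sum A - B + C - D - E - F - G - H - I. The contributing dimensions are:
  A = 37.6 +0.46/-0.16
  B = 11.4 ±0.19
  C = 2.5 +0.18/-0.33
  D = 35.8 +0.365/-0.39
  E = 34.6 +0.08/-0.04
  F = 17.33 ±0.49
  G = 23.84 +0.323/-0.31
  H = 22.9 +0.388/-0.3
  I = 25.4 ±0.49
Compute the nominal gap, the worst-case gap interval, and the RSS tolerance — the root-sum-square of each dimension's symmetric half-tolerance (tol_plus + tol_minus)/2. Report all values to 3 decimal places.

Stack each dimension's contribution:
  +A: nom +37.600 → Σnom=37.600; wc +0.460/-0.160 → slack +0.460/-0.160; half-tol=0.310, Σhalf²=0.096100
  -B: nom -11.400 → Σnom=26.200; wc +0.190/-0.190 → slack +0.650/-0.350; half-tol=0.190, Σhalf²=0.132200
  +C: nom +2.500 → Σnom=28.700; wc +0.180/-0.330 → slack +0.830/-0.680; half-tol=0.255, Σhalf²=0.197225
  -D: nom -35.800 → Σnom=-7.100; wc +0.390/-0.365 → slack +1.220/-1.045; half-tol=0.378, Σhalf²=0.339731
  -E: nom -34.600 → Σnom=-41.700; wc +0.040/-0.080 → slack +1.260/-1.125; half-tol=0.060, Σhalf²=0.343331
  -F: nom -17.330 → Σnom=-59.030; wc +0.490/-0.490 → slack +1.750/-1.615; half-tol=0.490, Σhalf²=0.583431
  -G: nom -23.840 → Σnom=-82.870; wc +0.310/-0.323 → slack +2.060/-1.938; half-tol=0.317, Σhalf²=0.683604
  -H: nom -22.900 → Σnom=-105.770; wc +0.300/-0.388 → slack +2.360/-2.326; half-tol=0.344, Σhalf²=0.801940
  -I: nom -25.400 → Σnom=-131.170; wc +0.490/-0.490 → slack +2.850/-2.816; half-tol=0.490, Σhalf²=1.042040
Nominal = -131.170. Worst-case = [-131.170 - 2.816, -131.170 + 2.850] = [-133.986, -128.320]. RSS = √1.042040 = 1.021.

nominal=-131.170 wc=[-133.986,-128.320] rss=1.021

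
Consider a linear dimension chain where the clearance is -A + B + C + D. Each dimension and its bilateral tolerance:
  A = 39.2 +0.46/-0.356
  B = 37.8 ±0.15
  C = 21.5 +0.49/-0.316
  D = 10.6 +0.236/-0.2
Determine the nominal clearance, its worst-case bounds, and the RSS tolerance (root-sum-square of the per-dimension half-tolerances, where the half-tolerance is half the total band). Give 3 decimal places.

Stack each dimension's contribution:
  -A: nom -39.200 → Σnom=-39.200; wc +0.356/-0.460 → slack +0.356/-0.460; half-tol=0.408, Σhalf²=0.166464
  +B: nom +37.800 → Σnom=-1.400; wc +0.150/-0.150 → slack +0.506/-0.610; half-tol=0.150, Σhalf²=0.188964
  +C: nom +21.500 → Σnom=20.100; wc +0.490/-0.316 → slack +0.996/-0.926; half-tol=0.403, Σhalf²=0.351373
  +D: nom +10.600 → Σnom=30.700; wc +0.236/-0.200 → slack +1.232/-1.126; half-tol=0.218, Σhalf²=0.398897
Nominal = 30.700. Worst-case = [30.700 - 1.126, 30.700 + 1.232] = [29.574, 31.932]. RSS = √0.398897 = 0.632.

nominal=30.700 wc=[29.574,31.932] rss=0.632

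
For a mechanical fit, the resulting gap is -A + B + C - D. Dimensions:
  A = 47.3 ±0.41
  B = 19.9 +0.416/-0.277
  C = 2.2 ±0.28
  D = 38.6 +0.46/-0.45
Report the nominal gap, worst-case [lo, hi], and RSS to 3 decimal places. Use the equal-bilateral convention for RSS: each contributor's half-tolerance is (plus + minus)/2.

Stack each dimension's contribution:
  -A: nom -47.300 → Σnom=-47.300; wc +0.410/-0.410 → slack +0.410/-0.410; half-tol=0.410, Σhalf²=0.168100
  +B: nom +19.900 → Σnom=-27.400; wc +0.416/-0.277 → slack +0.826/-0.687; half-tol=0.347, Σhalf²=0.288162
  +C: nom +2.200 → Σnom=-25.200; wc +0.280/-0.280 → slack +1.106/-0.967; half-tol=0.280, Σhalf²=0.366562
  -D: nom -38.600 → Σnom=-63.800; wc +0.450/-0.460 → slack +1.556/-1.427; half-tol=0.455, Σhalf²=0.573587
Nominal = -63.800. Worst-case = [-63.800 - 1.427, -63.800 + 1.556] = [-65.227, -62.244]. RSS = √0.573587 = 0.757.

nominal=-63.800 wc=[-65.227,-62.244] rss=0.757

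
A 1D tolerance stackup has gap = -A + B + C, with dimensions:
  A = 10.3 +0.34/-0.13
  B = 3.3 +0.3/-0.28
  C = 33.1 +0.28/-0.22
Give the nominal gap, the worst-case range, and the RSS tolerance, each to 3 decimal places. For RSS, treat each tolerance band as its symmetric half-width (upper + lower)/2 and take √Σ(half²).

Stack each dimension's contribution:
  -A: nom -10.300 → Σnom=-10.300; wc +0.130/-0.340 → slack +0.130/-0.340; half-tol=0.235, Σhalf²=0.055225
  +B: nom +3.300 → Σnom=-7.000; wc +0.300/-0.280 → slack +0.430/-0.620; half-tol=0.290, Σhalf²=0.139325
  +C: nom +33.100 → Σnom=26.100; wc +0.280/-0.220 → slack +0.710/-0.840; half-tol=0.250, Σhalf²=0.201825
Nominal = 26.100. Worst-case = [26.100 - 0.840, 26.100 + 0.710] = [25.260, 26.810]. RSS = √0.201825 = 0.449.

nominal=26.100 wc=[25.260,26.810] rss=0.449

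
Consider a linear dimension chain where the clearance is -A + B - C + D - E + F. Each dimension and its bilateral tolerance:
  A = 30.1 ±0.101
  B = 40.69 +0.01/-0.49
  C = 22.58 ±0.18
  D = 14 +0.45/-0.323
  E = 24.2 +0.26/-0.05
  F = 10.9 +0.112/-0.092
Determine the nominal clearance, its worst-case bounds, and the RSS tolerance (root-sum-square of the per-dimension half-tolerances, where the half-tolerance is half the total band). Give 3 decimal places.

nominal=-11.290 wc=[-12.736,-10.387] rss=0.538

Stack each dimension's contribution:
  -A: nom -30.100 → Σnom=-30.100; wc +0.101/-0.101 → slack +0.101/-0.101; half-tol=0.101, Σhalf²=0.010201
  +B: nom +40.690 → Σnom=10.590; wc +0.010/-0.490 → slack +0.111/-0.591; half-tol=0.250, Σhalf²=0.072701
  -C: nom -22.580 → Σnom=-11.990; wc +0.180/-0.180 → slack +0.291/-0.771; half-tol=0.180, Σhalf²=0.105101
  +D: nom +14.000 → Σnom=2.010; wc +0.450/-0.323 → slack +0.741/-1.094; half-tol=0.387, Σhalf²=0.254483
  -E: nom -24.200 → Σnom=-22.190; wc +0.050/-0.260 → slack +0.791/-1.354; half-tol=0.155, Σhalf²=0.278508
  +F: nom +10.900 → Σnom=-11.290; wc +0.112/-0.092 → slack +0.903/-1.446; half-tol=0.102, Σhalf²=0.288912
Nominal = -11.290. Worst-case = [-11.290 - 1.446, -11.290 + 0.903] = [-12.736, -10.387]. RSS = √0.288912 = 0.538.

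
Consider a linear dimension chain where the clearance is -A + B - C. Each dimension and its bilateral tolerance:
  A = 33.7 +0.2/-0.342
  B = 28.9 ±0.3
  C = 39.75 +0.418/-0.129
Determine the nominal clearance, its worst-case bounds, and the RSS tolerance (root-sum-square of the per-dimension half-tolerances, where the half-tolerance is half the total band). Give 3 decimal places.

Stack each dimension's contribution:
  -A: nom -33.700 → Σnom=-33.700; wc +0.342/-0.200 → slack +0.342/-0.200; half-tol=0.271, Σhalf²=0.073441
  +B: nom +28.900 → Σnom=-4.800; wc +0.300/-0.300 → slack +0.642/-0.500; half-tol=0.300, Σhalf²=0.163441
  -C: nom -39.750 → Σnom=-44.550; wc +0.129/-0.418 → slack +0.771/-0.918; half-tol=0.273, Σhalf²=0.238243
Nominal = -44.550. Worst-case = [-44.550 - 0.918, -44.550 + 0.771] = [-45.468, -43.779]. RSS = √0.238243 = 0.488.

nominal=-44.550 wc=[-45.468,-43.779] rss=0.488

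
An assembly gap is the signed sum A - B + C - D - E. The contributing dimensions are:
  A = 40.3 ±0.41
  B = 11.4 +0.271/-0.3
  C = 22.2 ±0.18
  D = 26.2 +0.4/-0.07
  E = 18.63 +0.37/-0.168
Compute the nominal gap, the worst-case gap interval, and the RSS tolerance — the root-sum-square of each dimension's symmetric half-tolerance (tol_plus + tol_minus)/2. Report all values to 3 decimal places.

Stack each dimension's contribution:
  +A: nom +40.300 → Σnom=40.300; wc +0.410/-0.410 → slack +0.410/-0.410; half-tol=0.410, Σhalf²=0.168100
  -B: nom -11.400 → Σnom=28.900; wc +0.300/-0.271 → slack +0.710/-0.681; half-tol=0.285, Σhalf²=0.249610
  +C: nom +22.200 → Σnom=51.100; wc +0.180/-0.180 → slack +0.890/-0.861; half-tol=0.180, Σhalf²=0.282010
  -D: nom -26.200 → Σnom=24.900; wc +0.070/-0.400 → slack +0.960/-1.261; half-tol=0.235, Σhalf²=0.337235
  -E: nom -18.630 → Σnom=6.270; wc +0.168/-0.370 → slack +1.128/-1.631; half-tol=0.269, Σhalf²=0.409596
Nominal = 6.270. Worst-case = [6.270 - 1.631, 6.270 + 1.128] = [4.639, 7.398]. RSS = √0.409596 = 0.640.

nominal=6.270 wc=[4.639,7.398] rss=0.640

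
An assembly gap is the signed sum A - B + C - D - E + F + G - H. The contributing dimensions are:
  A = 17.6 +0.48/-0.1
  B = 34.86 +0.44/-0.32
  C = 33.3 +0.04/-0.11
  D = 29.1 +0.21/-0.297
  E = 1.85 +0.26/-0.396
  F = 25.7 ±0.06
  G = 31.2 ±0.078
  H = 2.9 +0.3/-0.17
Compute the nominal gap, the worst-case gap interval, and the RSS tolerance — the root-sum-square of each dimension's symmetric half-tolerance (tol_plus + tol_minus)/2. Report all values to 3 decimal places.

nominal=39.090 wc=[37.532,40.931] rss=0.686

Stack each dimension's contribution:
  +A: nom +17.600 → Σnom=17.600; wc +0.480/-0.100 → slack +0.480/-0.100; half-tol=0.290, Σhalf²=0.084100
  -B: nom -34.860 → Σnom=-17.260; wc +0.320/-0.440 → slack +0.800/-0.540; half-tol=0.380, Σhalf²=0.228500
  +C: nom +33.300 → Σnom=16.040; wc +0.040/-0.110 → slack +0.840/-0.650; half-tol=0.075, Σhalf²=0.234125
  -D: nom -29.100 → Σnom=-13.060; wc +0.297/-0.210 → slack +1.137/-0.860; half-tol=0.254, Σhalf²=0.298387
  -E: nom -1.850 → Σnom=-14.910; wc +0.396/-0.260 → slack +1.533/-1.120; half-tol=0.328, Σhalf²=0.405971
  +F: nom +25.700 → Σnom=10.790; wc +0.060/-0.060 → slack +1.593/-1.180; half-tol=0.060, Σhalf²=0.409571
  +G: nom +31.200 → Σnom=41.990; wc +0.078/-0.078 → slack +1.671/-1.258; half-tol=0.078, Σhalf²=0.415655
  -H: nom -2.900 → Σnom=39.090; wc +0.170/-0.300 → slack +1.841/-1.558; half-tol=0.235, Σhalf²=0.470880
Nominal = 39.090. Worst-case = [39.090 - 1.558, 39.090 + 1.841] = [37.532, 40.931]. RSS = √0.470880 = 0.686.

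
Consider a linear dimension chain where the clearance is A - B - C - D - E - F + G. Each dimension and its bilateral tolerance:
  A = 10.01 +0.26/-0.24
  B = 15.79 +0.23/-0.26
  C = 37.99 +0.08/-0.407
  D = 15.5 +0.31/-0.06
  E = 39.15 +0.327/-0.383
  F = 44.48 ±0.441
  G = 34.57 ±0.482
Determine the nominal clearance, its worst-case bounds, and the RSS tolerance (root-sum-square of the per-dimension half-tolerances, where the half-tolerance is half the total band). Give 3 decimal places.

nominal=-108.330 wc=[-110.440,-106.037] rss=0.877

Stack each dimension's contribution:
  +A: nom +10.010 → Σnom=10.010; wc +0.260/-0.240 → slack +0.260/-0.240; half-tol=0.250, Σhalf²=0.062500
  -B: nom -15.790 → Σnom=-5.780; wc +0.260/-0.230 → slack +0.520/-0.470; half-tol=0.245, Σhalf²=0.122525
  -C: nom -37.990 → Σnom=-43.770; wc +0.407/-0.080 → slack +0.927/-0.550; half-tol=0.243, Σhalf²=0.181817
  -D: nom -15.500 → Σnom=-59.270; wc +0.060/-0.310 → slack +0.987/-0.860; half-tol=0.185, Σhalf²=0.216042
  -E: nom -39.150 → Σnom=-98.420; wc +0.383/-0.327 → slack +1.370/-1.187; half-tol=0.355, Σhalf²=0.342067
  -F: nom -44.480 → Σnom=-142.900; wc +0.441/-0.441 → slack +1.811/-1.628; half-tol=0.441, Σhalf²=0.536548
  +G: nom +34.570 → Σnom=-108.330; wc +0.482/-0.482 → slack +2.293/-2.110; half-tol=0.482, Σhalf²=0.768872
Nominal = -108.330. Worst-case = [-108.330 - 2.110, -108.330 + 2.293] = [-110.440, -106.037]. RSS = √0.768872 = 0.877.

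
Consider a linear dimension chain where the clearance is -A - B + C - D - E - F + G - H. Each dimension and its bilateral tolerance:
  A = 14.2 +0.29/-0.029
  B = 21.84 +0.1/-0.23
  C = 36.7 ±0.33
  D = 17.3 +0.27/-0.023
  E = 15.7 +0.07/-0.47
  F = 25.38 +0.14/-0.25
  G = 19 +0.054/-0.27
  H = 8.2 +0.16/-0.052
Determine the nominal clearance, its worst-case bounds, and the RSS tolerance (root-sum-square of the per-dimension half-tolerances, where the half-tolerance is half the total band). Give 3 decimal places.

Stack each dimension's contribution:
  -A: nom -14.200 → Σnom=-14.200; wc +0.029/-0.290 → slack +0.029/-0.290; half-tol=0.160, Σhalf²=0.025440
  -B: nom -21.840 → Σnom=-36.040; wc +0.230/-0.100 → slack +0.259/-0.390; half-tol=0.165, Σhalf²=0.052665
  +C: nom +36.700 → Σnom=0.660; wc +0.330/-0.330 → slack +0.589/-0.720; half-tol=0.330, Σhalf²=0.161565
  -D: nom -17.300 → Σnom=-16.640; wc +0.023/-0.270 → slack +0.612/-0.990; half-tol=0.147, Σhalf²=0.183028
  -E: nom -15.700 → Σnom=-32.340; wc +0.470/-0.070 → slack +1.082/-1.060; half-tol=0.270, Σhalf²=0.255928
  -F: nom -25.380 → Σnom=-57.720; wc +0.250/-0.140 → slack +1.332/-1.200; half-tol=0.195, Σhalf²=0.293953
  +G: nom +19.000 → Σnom=-38.720; wc +0.054/-0.270 → slack +1.386/-1.470; half-tol=0.162, Σhalf²=0.320197
  -H: nom -8.200 → Σnom=-46.920; wc +0.052/-0.160 → slack +1.438/-1.630; half-tol=0.106, Σhalf²=0.331433
Nominal = -46.920. Worst-case = [-46.920 - 1.630, -46.920 + 1.438] = [-48.550, -45.482]. RSS = √0.331433 = 0.576.

nominal=-46.920 wc=[-48.550,-45.482] rss=0.576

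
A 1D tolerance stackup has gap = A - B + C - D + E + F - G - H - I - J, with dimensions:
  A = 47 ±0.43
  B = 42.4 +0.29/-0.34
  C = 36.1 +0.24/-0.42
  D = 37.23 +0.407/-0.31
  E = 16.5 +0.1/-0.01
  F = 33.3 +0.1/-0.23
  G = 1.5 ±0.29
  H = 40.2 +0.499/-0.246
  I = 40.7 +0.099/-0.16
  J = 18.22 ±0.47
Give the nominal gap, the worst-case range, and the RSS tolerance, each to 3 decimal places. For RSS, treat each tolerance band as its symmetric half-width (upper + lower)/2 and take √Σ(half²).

Stack each dimension's contribution:
  +A: nom +47.000 → Σnom=47.000; wc +0.430/-0.430 → slack +0.430/-0.430; half-tol=0.430, Σhalf²=0.184900
  -B: nom -42.400 → Σnom=4.600; wc +0.340/-0.290 → slack +0.770/-0.720; half-tol=0.315, Σhalf²=0.284125
  +C: nom +36.100 → Σnom=40.700; wc +0.240/-0.420 → slack +1.010/-1.140; half-tol=0.330, Σhalf²=0.393025
  -D: nom -37.230 → Σnom=3.470; wc +0.310/-0.407 → slack +1.320/-1.547; half-tol=0.358, Σhalf²=0.521547
  +E: nom +16.500 → Σnom=19.970; wc +0.100/-0.010 → slack +1.420/-1.557; half-tol=0.055, Σhalf²=0.524572
  +F: nom +33.300 → Σnom=53.270; wc +0.100/-0.230 → slack +1.520/-1.787; half-tol=0.165, Σhalf²=0.551797
  -G: nom -1.500 → Σnom=51.770; wc +0.290/-0.290 → slack +1.810/-2.077; half-tol=0.290, Σhalf²=0.635897
  -H: nom -40.200 → Σnom=11.570; wc +0.246/-0.499 → slack +2.056/-2.576; half-tol=0.372, Σhalf²=0.774653
  -I: nom -40.700 → Σnom=-29.130; wc +0.160/-0.099 → slack +2.216/-2.675; half-tol=0.130, Σhalf²=0.791424
  -J: nom -18.220 → Σnom=-47.350; wc +0.470/-0.470 → slack +2.686/-3.145; half-tol=0.470, Σhalf²=1.012324
Nominal = -47.350. Worst-case = [-47.350 - 3.145, -47.350 + 2.686] = [-50.495, -44.664]. RSS = √1.012324 = 1.006.

nominal=-47.350 wc=[-50.495,-44.664] rss=1.006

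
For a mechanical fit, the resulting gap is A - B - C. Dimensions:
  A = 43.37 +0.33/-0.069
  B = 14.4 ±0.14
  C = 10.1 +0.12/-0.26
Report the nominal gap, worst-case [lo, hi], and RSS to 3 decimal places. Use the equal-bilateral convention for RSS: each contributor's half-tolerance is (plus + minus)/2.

Stack each dimension's contribution:
  +A: nom +43.370 → Σnom=43.370; wc +0.330/-0.069 → slack +0.330/-0.069; half-tol=0.200, Σhalf²=0.039800
  -B: nom -14.400 → Σnom=28.970; wc +0.140/-0.140 → slack +0.470/-0.209; half-tol=0.140, Σhalf²=0.059400
  -C: nom -10.100 → Σnom=18.870; wc +0.260/-0.120 → slack +0.730/-0.329; half-tol=0.190, Σhalf²=0.095500
Nominal = 18.870. Worst-case = [18.870 - 0.329, 18.870 + 0.730] = [18.541, 19.600]. RSS = √0.095500 = 0.309.

nominal=18.870 wc=[18.541,19.600] rss=0.309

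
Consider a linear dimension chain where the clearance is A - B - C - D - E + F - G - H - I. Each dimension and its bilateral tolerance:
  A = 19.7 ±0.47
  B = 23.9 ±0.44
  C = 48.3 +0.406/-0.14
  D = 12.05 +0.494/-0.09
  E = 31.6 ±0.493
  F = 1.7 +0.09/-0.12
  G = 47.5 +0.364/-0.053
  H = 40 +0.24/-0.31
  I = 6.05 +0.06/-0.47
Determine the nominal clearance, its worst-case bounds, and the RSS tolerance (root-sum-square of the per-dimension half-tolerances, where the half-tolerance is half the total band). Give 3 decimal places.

Stack each dimension's contribution:
  +A: nom +19.700 → Σnom=19.700; wc +0.470/-0.470 → slack +0.470/-0.470; half-tol=0.470, Σhalf²=0.220900
  -B: nom -23.900 → Σnom=-4.200; wc +0.440/-0.440 → slack +0.910/-0.910; half-tol=0.440, Σhalf²=0.414500
  -C: nom -48.300 → Σnom=-52.500; wc +0.140/-0.406 → slack +1.050/-1.316; half-tol=0.273, Σhalf²=0.489029
  -D: nom -12.050 → Σnom=-64.550; wc +0.090/-0.494 → slack +1.140/-1.810; half-tol=0.292, Σhalf²=0.574293
  -E: nom -31.600 → Σnom=-96.150; wc +0.493/-0.493 → slack +1.633/-2.303; half-tol=0.493, Σhalf²=0.817342
  +F: nom +1.700 → Σnom=-94.450; wc +0.090/-0.120 → slack +1.723/-2.423; half-tol=0.105, Σhalf²=0.828367
  -G: nom -47.500 → Σnom=-141.950; wc +0.053/-0.364 → slack +1.776/-2.787; half-tol=0.208, Σhalf²=0.871839
  -H: nom -40.000 → Σnom=-181.950; wc +0.310/-0.240 → slack +2.086/-3.027; half-tol=0.275, Σhalf²=0.947464
  -I: nom -6.050 → Σnom=-188.000; wc +0.470/-0.060 → slack +2.556/-3.087; half-tol=0.265, Σhalf²=1.017689
Nominal = -188.000. Worst-case = [-188.000 - 3.087, -188.000 + 2.556] = [-191.087, -185.444]. RSS = √1.017689 = 1.009.

nominal=-188.000 wc=[-191.087,-185.444] rss=1.009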